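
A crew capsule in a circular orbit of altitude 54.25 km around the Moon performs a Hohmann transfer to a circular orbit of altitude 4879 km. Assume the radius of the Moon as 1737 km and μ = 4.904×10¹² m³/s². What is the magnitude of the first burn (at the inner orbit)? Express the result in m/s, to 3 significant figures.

r₁ = 1737 + 54.25 = 1791.2 km = 1.7912×10⁶ m.
r₂ = 1737 + 4879 = 6616.0 km = 6.6160×10⁶ m.
Transfer ellipse a_t = (r₁ + r₂)/2 = 4.204×10⁶ m.
At r₁: circular v_c1 = √(μ/r₁) = 1655 m/s; transfer-perilune v_p = √[μ(2/r₁ − 1/a_t)] = 2076 m/s.
Δv₁ = v_p − v_c1 = 421.2 m/s.

Δv ≈ 421 m/s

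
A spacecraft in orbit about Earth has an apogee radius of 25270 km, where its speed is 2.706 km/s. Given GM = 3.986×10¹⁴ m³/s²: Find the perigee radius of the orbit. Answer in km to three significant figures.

r_a = 2.527×10⁷ m.
Specific energy ε = v²/2 − μ/r = -1.211×10⁷ J/kg, so a = −μ/(2ε) = 1.645×10⁷ m.
The apsides satisfy r_p + r_a = 2a, so the perigee radius is 2a − r_a = 7.638×10⁶ m = 7638.4 km.

perigee radius ≈ 7640 km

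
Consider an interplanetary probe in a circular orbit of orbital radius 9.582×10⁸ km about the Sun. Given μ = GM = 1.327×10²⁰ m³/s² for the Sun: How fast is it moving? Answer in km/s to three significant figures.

r = 9.582×10⁸ km = 9.582×10¹¹ m.
For a circular orbit v = √(μ/r) = √(1.327×10²⁰ / 9.582×10¹¹) = √(1.385×10⁸) = 11770 m/s.
That is 11.77 km/s.

v ≈ 11.8 km/s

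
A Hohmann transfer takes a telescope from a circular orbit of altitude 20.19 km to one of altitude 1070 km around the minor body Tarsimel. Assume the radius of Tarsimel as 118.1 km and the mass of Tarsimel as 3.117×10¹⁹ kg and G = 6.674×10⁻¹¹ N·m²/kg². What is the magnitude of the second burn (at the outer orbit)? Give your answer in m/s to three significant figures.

Δv ≈ 22.7 m/s

μ = GM = 6.674×10⁻¹¹ × 3.117×10¹⁹ = 2.080×10⁹ m³/s².
r₁ = 118.1 + 20.19 = 138.29 km = 1.3829×10⁵ m.
r₂ = 118.1 + 1070 = 1188.1 km = 1.1881×10⁶ m.
Transfer ellipse a_t = (r₁ + r₂)/2 = 6.632×10⁵ m.
At r₁: circular v_c1 = √(μ/r₁) = 122.6 m/s; transfer-periapsis v_p = √[μ(2/r₁ − 1/a_t)] = 164.2 m/s.
At r₂: circular v_c2 = √(μ/r₂) = 41.84 m/s; transfer-apoapsis v_a = √[μ(2/r₂ − 1/a_t)] = 19.11 m/s.
Δv₂ = v_c2 − v_a = 22.74 m/s.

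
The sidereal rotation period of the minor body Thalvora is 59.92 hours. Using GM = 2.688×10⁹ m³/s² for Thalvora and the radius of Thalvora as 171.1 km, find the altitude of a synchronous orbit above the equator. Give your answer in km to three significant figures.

T = 59.92 hours = 2.157×10⁵ s.
A synchronous orbit has period T, so by Kepler's third law a = (μT²/4π²)^(1/3).
μT²/4π² = 2.688×10⁹ × (2.157×10⁵)² / 39.48 = 3.168×10¹⁸ m³.
a = 1.469×10⁶ m = 1468.7 km.
Altitude h = a − R = 1468.7 − 171.1 = 1297.6 km.

h_sync ≈ 1300 km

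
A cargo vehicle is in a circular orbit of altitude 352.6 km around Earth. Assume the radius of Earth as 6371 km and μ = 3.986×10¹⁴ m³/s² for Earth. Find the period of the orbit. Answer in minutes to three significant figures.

r = 6371 + 352.6 = 6723.6 km = 6.7236×10⁶ m.
Kepler's third law: T = 2π√(r³/μ) = 2π√((6.724×10⁶)³ / 3.986×10¹⁴).
r³/μ = 7.625×10⁵ s², so T = 2π × 8.732×10² = 5.487×10³ s.
Converting: 5.487×10³ s ÷ 60.00 = 91.45 minutes.

T ≈ 91.4 minutes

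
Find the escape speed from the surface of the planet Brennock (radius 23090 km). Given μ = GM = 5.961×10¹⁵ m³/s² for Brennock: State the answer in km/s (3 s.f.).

r = R = 2.309×10⁷ m.
Escape speed v_esc = √(2μ/r) = √(2 × 5.961×10¹⁵ / 2.309×10⁷) = √(5.163×10⁸) = 22720 m/s.
= 22.72 km/s.

v_esc ≈ 22.7 km/s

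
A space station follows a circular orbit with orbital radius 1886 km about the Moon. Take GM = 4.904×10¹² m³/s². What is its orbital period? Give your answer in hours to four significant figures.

r = 1886 km = 1.886×10⁶ m.
Kepler's third law: T = 2π√(r³/μ) = 2π√((1.886×10⁶)³ / 4.904×10¹²).
r³/μ = 1.368×10⁶ s², so T = 2π × 1.170×10³ = 7.349×10³ s.
Converting: 7.349×10³ s ÷ 3600 = 2.041 hours.

T ≈ 2.041 hours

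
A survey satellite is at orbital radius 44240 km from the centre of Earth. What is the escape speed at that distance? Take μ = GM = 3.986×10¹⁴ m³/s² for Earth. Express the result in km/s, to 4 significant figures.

v_esc ≈ 4.245 km/s

r = 44240 km = 4.424×10⁷ m.
Escape speed v_esc = √(2μ/r) = √(2 × 3.986×10¹⁴ / 4.424×10⁷) = √(1.802×10⁷) = 4245 m/s.
= 4.245 km/s.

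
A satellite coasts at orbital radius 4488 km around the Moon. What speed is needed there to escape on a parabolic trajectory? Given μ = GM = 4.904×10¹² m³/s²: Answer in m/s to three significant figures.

r = 4488 km = 4.488×10⁶ m.
Escape speed v_esc = √(2μ/r) = √(2 × 4.904×10¹² / 4.488×10⁶) = √(2.185×10⁶) = 1478 m/s.

v_esc ≈ 1480 m/s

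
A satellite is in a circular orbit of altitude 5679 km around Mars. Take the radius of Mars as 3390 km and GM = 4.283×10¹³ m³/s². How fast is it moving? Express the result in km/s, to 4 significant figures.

r = 3390 + 5679 = 9069.0 km = 9.0690×10⁶ m.
For a circular orbit v = √(μ/r) = √(4.283×10¹³ / 9.069×10⁶) = √(4.723×10⁶) = 2173 m/s.
That is 2.173 km/s.

v ≈ 2.173 km/s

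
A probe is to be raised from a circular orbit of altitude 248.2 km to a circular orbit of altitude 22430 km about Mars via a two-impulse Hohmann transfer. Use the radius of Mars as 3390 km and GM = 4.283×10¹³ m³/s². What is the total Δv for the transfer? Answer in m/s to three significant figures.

Δv_total ≈ 1760 m/s

r₁ = 3390 + 248.2 = 3638.2 km = 3.6382×10⁶ m.
r₂ = 3390 + 22430 = 25820 km = 2.5820×10⁷ m.
Transfer ellipse a_t = (r₁ + r₂)/2 = 1.473×10⁷ m.
At r₁: circular v_c1 = √(μ/r₁) = 3431 m/s; transfer-periapsis v_p = √[μ(2/r₁ − 1/a_t)] = 4543 m/s.
Δv₁ = v_p − v_c1 = 1112 m/s.
At r₂: circular v_c2 = √(μ/r₂) = 1288 m/s; transfer-apoapsis v_a = √[μ(2/r₂ − 1/a_t)] = 640.1 m/s.
Δv₂ = v_c2 − v_a = 647.8 m/s.
Total Δv = Δv₁ + Δv₂ = 1760 m/s.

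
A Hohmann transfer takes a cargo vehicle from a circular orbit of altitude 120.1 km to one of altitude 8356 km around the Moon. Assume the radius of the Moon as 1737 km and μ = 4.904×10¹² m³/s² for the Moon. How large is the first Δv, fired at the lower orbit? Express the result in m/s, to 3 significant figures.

r₁ = 1737 + 120.1 = 1857.1 km = 1.8571×10⁶ m.
r₂ = 1737 + 8356 = 10093 km = 1.0093×10⁷ m.
Transfer ellipse a_t = (r₁ + r₂)/2 = 5.975×10⁶ m.
At r₁: circular v_c1 = √(μ/r₁) = 1625 m/s; transfer-perilune v_p = √[μ(2/r₁ − 1/a_t)] = 2112 m/s.
Δv₁ = v_p − v_c1 = 487.0 m/s.

Δv ≈ 487 m/s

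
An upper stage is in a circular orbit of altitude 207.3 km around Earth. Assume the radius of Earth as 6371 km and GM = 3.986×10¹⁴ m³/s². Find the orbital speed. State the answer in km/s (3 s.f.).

r = 6371 + 207.3 = 6578.3 km = 6.5783×10⁶ m.
For a circular orbit v = √(μ/r) = √(3.986×10¹⁴ / 6.578×10⁶) = √(6.059×10⁷) = 7784 m/s.
That is 7.784 km/s.

v ≈ 7.78 km/s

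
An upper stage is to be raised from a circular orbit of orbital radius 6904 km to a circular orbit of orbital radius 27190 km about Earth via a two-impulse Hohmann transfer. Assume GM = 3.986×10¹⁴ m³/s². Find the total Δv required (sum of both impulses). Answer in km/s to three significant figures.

Δv_total ≈ 3.39 km/s

r₁ = 6904 km = 6.904×10⁶ m.
r₂ = 27190 km = 2.719×10⁷ m.
Transfer ellipse a_t = (r₁ + r₂)/2 = 1.705×10⁷ m.
At r₁: circular v_c1 = √(μ/r₁) = 7598 m/s; transfer-perigee v_p = √[μ(2/r₁ − 1/a_t)] = 9596 m/s.
Δv₁ = v_p − v_c1 = 1998 m/s.
At r₂: circular v_c2 = √(μ/r₂) = 3829 m/s; transfer-apogee v_a = √[μ(2/r₂ − 1/a_t)] = 2437 m/s.
Δv₂ = v_c2 − v_a = 1392 m/s.
Total Δv = Δv₁ + Δv₂ = 3390 m/s = 3.390 km/s.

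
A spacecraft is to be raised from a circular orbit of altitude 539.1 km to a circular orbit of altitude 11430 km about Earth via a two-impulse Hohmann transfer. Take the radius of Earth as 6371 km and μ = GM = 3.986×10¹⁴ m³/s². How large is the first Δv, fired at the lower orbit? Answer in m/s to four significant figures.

r₁ = 6371 + 539.1 = 6910.1 km = 6.9101×10⁶ m.
r₂ = 6371 + 11430 = 17801 km = 1.7801×10⁷ m.
Transfer ellipse a_t = (r₁ + r₂)/2 = 1.236×10⁷ m.
At r₁: circular v_c1 = √(μ/r₁) = 7595 m/s; transfer-perigee v_p = √[μ(2/r₁ − 1/a_t)] = 9116 m/s.
Δv₁ = v_p − v_c1 = 1521 m/s.

Δv ≈ 1521 m/s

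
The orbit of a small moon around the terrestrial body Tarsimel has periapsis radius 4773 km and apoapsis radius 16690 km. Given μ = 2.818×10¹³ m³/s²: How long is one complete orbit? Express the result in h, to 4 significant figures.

T ≈ 11.56 h

Semi-major axis a = (r_p + r_a)/2 = (4773.0 + 16690)/2 = 10732 km = 1.073×10⁷ m.
By Kepler's third law T = 2π√(a³/μ) = 2π × 6.622×10³ = 4.161×10⁴ s.
= 11.56 h.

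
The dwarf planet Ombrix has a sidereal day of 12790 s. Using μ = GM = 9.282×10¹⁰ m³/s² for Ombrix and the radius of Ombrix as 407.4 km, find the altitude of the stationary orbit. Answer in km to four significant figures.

h_sync ≈ 319.8 km

A synchronous orbit has period T, so by Kepler's third law a = (μT²/4π²)^(1/3).
μT²/4π² = 9.282×10¹⁰ × (1.279×10⁴)² / 39.48 = 3.846×10¹⁷ m³.
a = 7.272×10⁵ m = 727.23 km.
Altitude h = a − R = 727.23 − 407.4 = 319.83 km.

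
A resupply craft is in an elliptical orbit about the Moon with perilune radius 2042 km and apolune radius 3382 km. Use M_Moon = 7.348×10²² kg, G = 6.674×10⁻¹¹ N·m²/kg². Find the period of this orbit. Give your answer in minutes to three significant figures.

μ = GM = 6.674×10⁻¹¹ × 7.348×10²² = 4.904×10¹² m³/s².
Semi-major axis a = (r_p + r_a)/2 = (2042.0 + 3382.0)/2 = 2712.0 km = 2.712×10⁶ m.
By Kepler's third law T = 2π√(a³/μ) = 2π × 2.017×10³ = 1.267×10⁴ s.
= 211.2 minutes.

T ≈ 211 minutes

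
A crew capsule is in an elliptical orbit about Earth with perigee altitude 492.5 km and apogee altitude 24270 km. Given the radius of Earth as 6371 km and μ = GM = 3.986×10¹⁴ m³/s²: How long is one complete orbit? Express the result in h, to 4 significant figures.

r_p = 6371 + 492.5 = 6863.5 km = 6.8635×10⁶ m.
r_a = 6371 + 24270 = 30641 km = 3.0641×10⁷ m.
Semi-major axis a = (r_p + r_a)/2 = (6863.5 + 30641)/2 = 18752 km = 1.875×10⁷ m.
By Kepler's third law T = 2π√(a³/μ) = 2π × 4.067×10³ = 2.556×10⁴ s.
= 7.099 h.

T ≈ 7.099 h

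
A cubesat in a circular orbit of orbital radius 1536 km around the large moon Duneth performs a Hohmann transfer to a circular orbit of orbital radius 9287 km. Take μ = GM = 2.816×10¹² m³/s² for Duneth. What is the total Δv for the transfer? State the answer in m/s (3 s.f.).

Δv_total ≈ 677 m/s

r₁ = 1536 km = 1.536×10⁶ m.
r₂ = 9287 km = 9.287×10⁶ m.
Transfer ellipse a_t = (r₁ + r₂)/2 = 5.412×10⁶ m.
At r₁: circular v_c1 = √(μ/r₁) = 1354 m/s; transfer-periapsis v_p = √[μ(2/r₁ − 1/a_t)] = 1774 m/s.
Δv₁ = v_p − v_c1 = 419.8 m/s.
At r₂: circular v_c2 = √(μ/r₂) = 550.7 m/s; transfer-apoapsis v_a = √[μ(2/r₂ − 1/a_t)] = 293.4 m/s.
Δv₂ = v_c2 − v_a = 257.3 m/s.
Total Δv = Δv₁ + Δv₂ = 677.1 m/s.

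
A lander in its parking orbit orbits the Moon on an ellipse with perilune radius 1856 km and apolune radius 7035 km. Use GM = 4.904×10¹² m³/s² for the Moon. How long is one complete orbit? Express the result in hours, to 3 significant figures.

T ≈ 7.39 hours

Semi-major axis a = (r_p + r_a)/2 = (1856.0 + 7035.0)/2 = 4445.5 km = 4.446×10⁶ m.
By Kepler's third law T = 2π√(a³/μ) = 2π × 4.233×10³ = 2.659×10⁴ s.
= 7.387 hours.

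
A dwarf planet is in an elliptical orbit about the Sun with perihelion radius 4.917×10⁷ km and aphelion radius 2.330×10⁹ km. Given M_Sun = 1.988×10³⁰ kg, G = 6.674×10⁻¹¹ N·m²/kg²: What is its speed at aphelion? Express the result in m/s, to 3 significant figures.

μ = GM = 6.674×10⁻¹¹ × 1.988×10³⁰ = 1.327×10²⁰ m³/s².
Semi-major axis a = (r_p + r_a)/2 = 1.1896×10⁹ km = 1.190×10¹² m.
Vis-viva: v² = μ(2/r − 1/a) = 1.327×10²⁰ × (8.584×10⁻¹³ − 8.406×10⁻¹³) = 2.354×10⁶ m²/s².
v = 1534 m/s.

v ≈ 1530 m/s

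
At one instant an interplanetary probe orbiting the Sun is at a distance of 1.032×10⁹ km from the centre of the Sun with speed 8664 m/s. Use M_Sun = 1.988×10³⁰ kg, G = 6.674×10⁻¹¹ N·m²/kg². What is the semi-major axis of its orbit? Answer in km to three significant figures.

a ≈ 7.29×10⁸ km

μ = GM = 6.674×10⁻¹¹ × 1.988×10³⁰ = 1.327×10²⁰ m³/s².
r = 1.032×10¹² m.
Specific orbital energy ε = v²/2 − μ/r = (8664)²/2 − 1.327×10²⁰/1.032×10¹² = -9.103×10⁷ J/kg.
Since ε = −μ/(2a), a = −μ/(2ε) = 7.287×10¹¹ m = 7.2875×10⁸ km.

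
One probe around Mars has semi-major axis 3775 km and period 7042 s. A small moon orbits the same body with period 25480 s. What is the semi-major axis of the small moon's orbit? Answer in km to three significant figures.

a₂ ≈ 8900 km

Kepler's third law: a³ ∝ T², so a₂ = a₁ (T₂/T₁)^(2/3).
T₂/T₁ = 3.618, (T₂/T₁)^(2/3) = 2.357.
a₂ = 3775 × 2.357 = 8897 km.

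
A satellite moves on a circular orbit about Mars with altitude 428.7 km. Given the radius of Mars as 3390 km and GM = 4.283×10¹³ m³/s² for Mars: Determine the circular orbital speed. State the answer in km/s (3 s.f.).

r = 3390 + 428.7 = 3818.7 km = 3.8187×10⁶ m.
For a circular orbit v = √(μ/r) = √(4.283×10¹³ / 3.819×10⁶) = √(1.122×10⁷) = 3349 m/s.
That is 3.349 km/s.

v ≈ 3.35 km/s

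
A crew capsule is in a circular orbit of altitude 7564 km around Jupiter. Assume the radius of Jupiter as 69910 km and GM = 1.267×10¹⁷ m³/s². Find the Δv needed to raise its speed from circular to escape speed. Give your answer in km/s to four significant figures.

r = 69910 + 7564 = 77474 km = 7.7474×10⁷ m.
Circular speed v_c = √(μ/r) = 40440 m/s.
Escape speed v_esc = √(2μ/r) = √2 × v_c = 57190 m/s.
Δv = v_esc − v_c = 16750 m/s = 16.75 km/s.

Δv ≈ 16.75 km/s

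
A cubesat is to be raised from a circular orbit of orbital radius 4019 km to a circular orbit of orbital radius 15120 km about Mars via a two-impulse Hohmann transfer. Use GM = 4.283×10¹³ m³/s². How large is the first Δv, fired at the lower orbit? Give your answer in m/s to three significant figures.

r₁ = 4019 km = 4.019×10⁶ m.
r₂ = 15120 km = 1.512×10⁷ m.
Transfer ellipse a_t = (r₁ + r₂)/2 = 9.570×10⁶ m.
At r₁: circular v_c1 = √(μ/r₁) = 3264 m/s; transfer-periapsis v_p = √[μ(2/r₁ − 1/a_t)] = 4103 m/s.
Δv₁ = v_p − v_c1 = 838.9 m/s.

Δv ≈ 839 m/s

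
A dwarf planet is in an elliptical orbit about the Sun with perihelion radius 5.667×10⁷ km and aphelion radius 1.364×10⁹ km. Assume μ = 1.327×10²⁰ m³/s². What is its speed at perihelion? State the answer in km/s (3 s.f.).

v ≈ 67.1 km/s

Semi-major axis a = (r_p + r_a)/2 = 7.1034×10⁸ km = 7.103×10¹¹ m.
Vis-viva: v² = μ(2/r − 1/a) = 1.327×10²⁰ × (3.529×10⁻¹¹ − 1.408×10⁻¹²) = 4.496×10⁹ m²/s².
v = 67060 m/s = 67.06 km/s.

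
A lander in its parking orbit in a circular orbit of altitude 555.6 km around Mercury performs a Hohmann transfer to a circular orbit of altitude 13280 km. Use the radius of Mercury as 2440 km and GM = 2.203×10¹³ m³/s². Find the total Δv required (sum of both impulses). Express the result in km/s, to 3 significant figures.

r₁ = 2440 + 555.6 = 2995.6 km = 2.9956×10⁶ m.
r₂ = 2440 + 13280 = 15720 km = 1.5720×10⁷ m.
Transfer ellipse a_t = (r₁ + r₂)/2 = 9.358×10⁶ m.
At r₁: circular v_c1 = √(μ/r₁) = 2712 m/s; transfer-periherm v_p = √[μ(2/r₁ − 1/a_t)] = 3515 m/s.
Δv₁ = v_p − v_c1 = 803.0 m/s.
At r₂: circular v_c2 = √(μ/r₂) = 1184 m/s; transfer-apoherm v_a = √[μ(2/r₂ − 1/a_t)] = 669.8 m/s.
Δv₂ = v_c2 − v_a = 514.0 m/s.
Total Δv = Δv₁ + Δv₂ = 1317 m/s = 1.317 km/s.

Δv_total ≈ 1.32 km/s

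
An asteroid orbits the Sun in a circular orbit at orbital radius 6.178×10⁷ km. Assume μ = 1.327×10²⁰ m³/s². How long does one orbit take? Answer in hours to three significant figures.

r = 6.178×10⁷ km = 6.178×10¹⁰ m.
Kepler's third law: T = 2π√(r³/μ) = 2π√((6.178×10¹⁰)³ / 1.327×10²⁰).
r³/μ = 1.777×10¹² s², so T = 2π × 1.333×10⁶ = 8.376×10⁶ s.
Converting: 8.376×10⁶ s ÷ 3600 = 2327 hours.

T ≈ 2330 hours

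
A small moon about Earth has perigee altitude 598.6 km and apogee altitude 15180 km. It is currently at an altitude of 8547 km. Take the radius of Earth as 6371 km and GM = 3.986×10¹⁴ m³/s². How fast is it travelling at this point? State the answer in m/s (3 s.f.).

v ≈ 5050 m/s

r_p = 6371 + 598.6 = 6969.6 km = 6.9696×10⁶ m.
r_a = 6371 + 15180 = 21551 km = 2.1551×10⁷ m.
r = 6371 + 8547 = 14918 km = 1.492×10⁷ m.
Semi-major axis a = (r_p + r_a)/2 = 14260 km = 1.426×10⁷ m.
Vis-viva: v² = μ(2/r − 1/a) = 3.986×10¹⁴ × (1.341×10⁻⁷ − 7.012×10⁻⁸) = 2.549×10⁷ m²/s².
v = 5048 m/s.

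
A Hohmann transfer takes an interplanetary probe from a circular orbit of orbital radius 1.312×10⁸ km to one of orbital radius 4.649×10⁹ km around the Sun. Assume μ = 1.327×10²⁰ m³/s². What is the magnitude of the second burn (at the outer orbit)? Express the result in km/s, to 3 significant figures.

Δv ≈ 4.09 km/s

r₁ = 1.312×10⁸ km = 1.312×10¹¹ m.
r₂ = 4.649×10⁹ km = 4.649×10¹² m.
Transfer ellipse a_t = (r₁ + r₂)/2 = 2.390×10¹² m.
At r₁: circular v_c1 = √(μ/r₁) = 31800 m/s; transfer-perihelion v_p = √[μ(2/r₁ − 1/a_t)] = 44350 m/s.
At r₂: circular v_c2 = √(μ/r₂) = 5343 m/s; transfer-aphelion v_a = √[μ(2/r₂ − 1/a_t)] = 1252 m/s.
Δv₂ = v_c2 − v_a = 4091 m/s.
= 4.091 km/s.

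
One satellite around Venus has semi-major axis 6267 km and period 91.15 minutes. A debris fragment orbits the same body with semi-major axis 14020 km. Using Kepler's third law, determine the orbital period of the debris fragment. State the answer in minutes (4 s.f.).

T₂ ≈ 305.0 minutes

Kepler's third law: T² ∝ a³, so T₂ = T₁ (a₂/a₁)^(3/2).
a₂/a₁ = 2.237, (a₂/a₁)^(3/2) = 3.346.
T₂ = 91.15 × 3.346 = 305.0 minutes.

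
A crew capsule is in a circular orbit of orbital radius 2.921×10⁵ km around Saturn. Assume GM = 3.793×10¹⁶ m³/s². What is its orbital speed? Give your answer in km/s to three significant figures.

v ≈ 11.4 km/s

r = 2.921×10⁵ km = 2.921×10⁸ m.
For a circular orbit v = √(μ/r) = √(3.793×10¹⁶ / 2.921×10⁸) = √(1.299×10⁸) = 11400 m/s.
That is 11.40 km/s.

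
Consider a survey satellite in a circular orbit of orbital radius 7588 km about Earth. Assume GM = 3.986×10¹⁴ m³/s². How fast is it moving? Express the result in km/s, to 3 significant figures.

v ≈ 7.25 km/s

r = 7588 km = 7.588×10⁶ m.
For a circular orbit v = √(μ/r) = √(3.986×10¹⁴ / 7.588×10⁶) = √(5.253×10⁷) = 7248 m/s.
That is 7.248 km/s.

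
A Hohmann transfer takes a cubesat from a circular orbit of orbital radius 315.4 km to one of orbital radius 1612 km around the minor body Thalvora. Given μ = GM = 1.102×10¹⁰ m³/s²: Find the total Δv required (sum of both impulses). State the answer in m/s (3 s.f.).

Δv_total ≈ 90.2 m/s

r₁ = 315.4 km = 3.154×10⁵ m.
r₂ = 1612 km = 1.612×10⁶ m.
Transfer ellipse a_t = (r₁ + r₂)/2 = 9.637×10⁵ m.
At r₁: circular v_c1 = √(μ/r₁) = 186.9 m/s; transfer-periapsis v_p = √[μ(2/r₁ − 1/a_t)] = 241.8 m/s.
Δv₁ = v_p − v_c1 = 54.83 m/s.
At r₂: circular v_c2 = √(μ/r₂) = 82.68 m/s; transfer-apoapsis v_a = √[μ(2/r₂ − 1/a_t)] = 47.30 m/s.
Δv₂ = v_c2 − v_a = 35.38 m/s.
Total Δv = Δv₁ + Δv₂ = 90.21 m/s.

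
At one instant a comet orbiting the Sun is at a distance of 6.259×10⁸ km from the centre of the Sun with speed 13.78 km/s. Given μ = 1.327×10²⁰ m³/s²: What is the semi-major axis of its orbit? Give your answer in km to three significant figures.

a ≈ 5.67×10⁸ km

r = 6.259×10¹¹ m.
Specific orbital energy ε = v²/2 − μ/r = (13780)²/2 − 1.327×10²⁰/6.259×10¹¹ = -1.171×10⁸ J/kg.
Since ε = −μ/(2a), a = −μ/(2ε) = 5.668×10¹¹ m = 5.6675×10⁸ km.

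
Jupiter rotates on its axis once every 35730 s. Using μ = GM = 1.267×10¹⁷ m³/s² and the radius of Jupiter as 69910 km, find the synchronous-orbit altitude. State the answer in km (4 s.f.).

A synchronous orbit has period T, so by Kepler's third law a = (μT²/4π²)^(1/3).
μT²/4π² = 1.267×10¹⁷ × (3.573×10⁴)² / 39.48 = 4.097×10²⁴ m³.
a = 1.600×10⁸ m = 1.6002×10⁵ km.
Altitude h = a − R = 1.6002×10⁵ − 69910 = 90105 km.

h_sync ≈ 90110 km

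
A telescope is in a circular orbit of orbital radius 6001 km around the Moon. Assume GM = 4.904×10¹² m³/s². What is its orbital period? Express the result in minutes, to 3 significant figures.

T ≈ 695 minutes

r = 6001 km = 6.001×10⁶ m.
Kepler's third law: T = 2π√(r³/μ) = 2π√((6.001×10⁶)³ / 4.904×10¹²).
r³/μ = 4.407×10⁷ s², so T = 2π × 6.638×10³ = 4.171×10⁴ s.
Converting: 4.171×10⁴ s ÷ 60.00 = 695.2 minutes.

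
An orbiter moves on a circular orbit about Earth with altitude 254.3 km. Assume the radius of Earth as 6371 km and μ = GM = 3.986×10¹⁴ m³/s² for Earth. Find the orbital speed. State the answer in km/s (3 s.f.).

r = 6371 + 254.3 = 6625.3 km = 6.6253×10⁶ m.
For a circular orbit v = √(μ/r) = √(3.986×10¹⁴ / 6.625×10⁶) = √(6.016×10⁷) = 7757 m/s.
That is 7.757 km/s.

v ≈ 7.76 km/s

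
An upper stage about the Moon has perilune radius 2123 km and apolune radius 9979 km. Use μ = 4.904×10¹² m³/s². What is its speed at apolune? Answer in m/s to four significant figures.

v ≈ 415.2 m/s

Semi-major axis a = (r_p + r_a)/2 = 6051.0 km = 6.051×10⁶ m.
Vis-viva: v² = μ(2/r − 1/a) = 4.904×10¹² × (2.004×10⁻⁷ − 1.653×10⁻⁷) = 1.724×10⁵ m²/s².
v = 415.2 m/s.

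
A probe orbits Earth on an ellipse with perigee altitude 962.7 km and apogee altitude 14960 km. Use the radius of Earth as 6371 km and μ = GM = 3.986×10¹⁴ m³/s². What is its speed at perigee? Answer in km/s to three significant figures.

v ≈ 8.99 km/s

r_p = 6371 + 962.7 = 7333.7 km = 7.3337×10⁶ m.
r_a = 6371 + 14960 = 21331 km = 2.1331×10⁷ m.
Semi-major axis a = (r_p + r_a)/2 = 14332 km = 1.433×10⁷ m.
Vis-viva: v² = μ(2/r − 1/a) = 3.986×10¹⁴ × (2.727×10⁻⁷ − 6.977×10⁻⁸) = 8.089×10⁷ m²/s².
v = 8994 m/s = 8.994 km/s.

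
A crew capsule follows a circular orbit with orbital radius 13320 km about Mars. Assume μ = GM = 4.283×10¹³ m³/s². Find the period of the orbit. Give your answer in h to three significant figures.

T ≈ 13.0 h

r = 13320 km = 1.332×10⁷ m.
Kepler's third law: T = 2π√(r³/μ) = 2π√((1.332×10⁷)³ / 4.283×10¹³).
r³/μ = 5.518×10⁷ s², so T = 2π × 7.428×10³ = 4.667×10⁴ s.
Converting: 4.667×10⁴ s ÷ 3600 = 12.96 h.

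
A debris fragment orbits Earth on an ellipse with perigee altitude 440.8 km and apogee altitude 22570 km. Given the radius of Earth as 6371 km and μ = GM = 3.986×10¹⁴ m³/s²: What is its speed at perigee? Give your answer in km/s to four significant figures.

v ≈ 9.733 km/s

r_p = 6371 + 440.8 = 6811.8 km = 6.8118×10⁶ m.
r_a = 6371 + 22570 = 28941 km = 2.8941×10⁷ m.
Semi-major axis a = (r_p + r_a)/2 = 17876 km = 1.788×10⁷ m.
Vis-viva: v² = μ(2/r − 1/a) = 3.986×10¹⁴ × (2.936×10⁻⁷ − 5.594×10⁻⁸) = 9.473×10⁷ m²/s².
v = 9733 m/s = 9.733 km/s.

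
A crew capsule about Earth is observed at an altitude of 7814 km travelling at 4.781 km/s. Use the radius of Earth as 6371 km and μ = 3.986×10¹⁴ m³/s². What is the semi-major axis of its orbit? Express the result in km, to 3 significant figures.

r = 6371 + 7814 = 14185 km = 1.418×10⁷ m.
Specific orbital energy ε = v²/2 − μ/r = (4781)²/2 − 3.986×10¹⁴/1.418×10⁷ = -1.667×10⁷ J/kg.
Since ε = −μ/(2a), a = −μ/(2ε) = 1.195×10⁷ m = 11955 km.

a ≈ 12000 km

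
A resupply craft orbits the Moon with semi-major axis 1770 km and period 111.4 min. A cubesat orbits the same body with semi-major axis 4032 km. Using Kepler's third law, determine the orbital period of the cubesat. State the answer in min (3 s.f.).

T₂ ≈ 383 min

Kepler's third law: T² ∝ a³, so T₂ = T₁ (a₂/a₁)^(3/2).
a₂/a₁ = 2.278, (a₂/a₁)^(3/2) = 3.438.
T₂ = 111.4 × 3.438 = 383.0 min.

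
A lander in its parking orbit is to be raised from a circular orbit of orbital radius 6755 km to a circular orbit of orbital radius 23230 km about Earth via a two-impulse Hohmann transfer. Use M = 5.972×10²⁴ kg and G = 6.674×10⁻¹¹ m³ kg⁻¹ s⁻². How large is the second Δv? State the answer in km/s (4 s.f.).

μ = GM = 6.674×10⁻¹¹ × 5.972×10²⁴ = 3.986×10¹⁴ m³/s².
r₁ = 6755 km = 6.755×10⁶ m.
r₂ = 23230 km = 2.323×10⁷ m.
Transfer ellipse a_t = (r₁ + r₂)/2 = 1.499×10⁷ m.
At r₁: circular v_c1 = √(μ/r₁) = 7681 m/s; transfer-perigee v_p = √[μ(2/r₁ − 1/a_t)] = 9562 m/s.
At r₂: circular v_c2 = √(μ/r₂) = 4142 m/s; transfer-apogee v_a = √[μ(2/r₂ − 1/a_t)] = 2780 m/s.
Δv₂ = v_c2 − v_a = 1362 m/s.
= 1.362 km/s.

Δv ≈ 1.362 km/s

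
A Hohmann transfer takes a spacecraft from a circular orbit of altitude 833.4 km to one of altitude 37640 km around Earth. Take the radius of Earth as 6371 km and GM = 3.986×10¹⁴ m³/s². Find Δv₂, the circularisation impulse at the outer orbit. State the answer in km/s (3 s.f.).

Δv ≈ 1.41 km/s

r₁ = 6371 + 833.4 = 7204.4 km = 7.2044×10⁶ m.
r₂ = 6371 + 37640 = 44011 km = 4.4011×10⁷ m.
Transfer ellipse a_t = (r₁ + r₂)/2 = 2.561×10⁷ m.
At r₁: circular v_c1 = √(μ/r₁) = 7438 m/s; transfer-perigee v_p = √[μ(2/r₁ − 1/a_t)] = 9751 m/s.
At r₂: circular v_c2 = √(μ/r₂) = 3009 m/s; transfer-apogee v_a = √[μ(2/r₂ − 1/a_t)] = 1596 m/s.
Δv₂ = v_c2 − v_a = 1413 m/s.
= 1.413 km/s.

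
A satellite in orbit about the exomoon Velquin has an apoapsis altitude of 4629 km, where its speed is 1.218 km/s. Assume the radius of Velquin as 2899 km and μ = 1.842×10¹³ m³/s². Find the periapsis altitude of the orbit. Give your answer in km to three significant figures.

periapsis altitude ≈ 376 km

r_a = 2899 + 4629 = 7528.0 km = 7.528×10⁶ m.
Specific energy ε = v²/2 − μ/r = -1.705×10⁶ J/kg, so a = −μ/(2ε) = 5.401×10⁶ m.
The apsides satisfy r_p + r_a = 2a, so the periapsis radius is 2a − r_a = 3.275×10⁶ m = 3274.9 km.
Periapsis altitude = 3274.9 − 2899 = 375.87 km.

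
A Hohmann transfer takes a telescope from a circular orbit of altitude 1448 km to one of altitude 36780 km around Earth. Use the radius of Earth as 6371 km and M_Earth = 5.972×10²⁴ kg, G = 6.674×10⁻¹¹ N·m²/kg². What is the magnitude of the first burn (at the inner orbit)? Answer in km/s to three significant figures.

μ = GM = 6.674×10⁻¹¹ × 5.972×10²⁴ = 3.986×10¹⁴ m³/s².
r₁ = 6371 + 1448 = 7819.0 km = 7.8190×10⁶ m.
r₂ = 6371 + 36780 = 43151 km = 4.3151×10⁷ m.
Transfer ellipse a_t = (r₁ + r₂)/2 = 2.548×10⁷ m.
At r₁: circular v_c1 = √(μ/r₁) = 7140 m/s; transfer-perigee v_p = √[μ(2/r₁ − 1/a_t)] = 9290 m/s.
Δv₁ = v_p − v_c1 = 2151 m/s.
= 2.151 km/s.

Δv ≈ 2.15 km/s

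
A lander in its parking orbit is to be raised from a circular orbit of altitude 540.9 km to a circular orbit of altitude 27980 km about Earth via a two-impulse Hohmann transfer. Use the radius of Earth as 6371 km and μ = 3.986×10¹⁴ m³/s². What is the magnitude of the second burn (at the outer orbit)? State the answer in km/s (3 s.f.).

Δv ≈ 1.43 km/s

r₁ = 6371 + 540.9 = 6911.9 km = 6.9119×10⁶ m.
r₂ = 6371 + 27980 = 34351 km = 3.4351×10⁷ m.
Transfer ellipse a_t = (r₁ + r₂)/2 = 2.063×10⁷ m.
At r₁: circular v_c1 = √(μ/r₁) = 7594 m/s; transfer-perigee v_p = √[μ(2/r₁ − 1/a_t)] = 9799 m/s.
At r₂: circular v_c2 = √(μ/r₂) = 3406 m/s; transfer-apogee v_a = √[μ(2/r₂ − 1/a_t)] = 1972 m/s.
Δv₂ = v_c2 − v_a = 1435 m/s.
= 1.435 km/s.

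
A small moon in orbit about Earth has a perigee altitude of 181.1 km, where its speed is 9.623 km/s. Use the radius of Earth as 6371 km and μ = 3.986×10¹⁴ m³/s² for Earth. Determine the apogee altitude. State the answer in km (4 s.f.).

r_p = 6371 + 181.1 = 6552.1 km = 6.552×10⁶ m.
Specific energy ε = v²/2 − μ/r = -1.453×10⁷ J/kg, so a = −μ/(2ε) = 1.371×10⁷ m.
The apsides satisfy r_p + r_a = 2a, so the apogee radius is 2a − r_p = 2.087×10⁷ m = 20873 km.
Apogee altitude = 20873 − 6371 = 14502 km.

apogee altitude ≈ 14500 km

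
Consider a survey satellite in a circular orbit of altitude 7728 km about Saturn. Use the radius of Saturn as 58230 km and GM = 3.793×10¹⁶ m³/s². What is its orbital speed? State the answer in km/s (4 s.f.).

r = 58230 + 7728 = 65958 km = 6.5958×10⁷ m.
For a circular orbit v = √(μ/r) = √(3.793×10¹⁶ / 6.596×10⁷) = √(5.751×10⁸) = 23980 m/s.
That is 23.98 km/s.

v ≈ 23.98 km/s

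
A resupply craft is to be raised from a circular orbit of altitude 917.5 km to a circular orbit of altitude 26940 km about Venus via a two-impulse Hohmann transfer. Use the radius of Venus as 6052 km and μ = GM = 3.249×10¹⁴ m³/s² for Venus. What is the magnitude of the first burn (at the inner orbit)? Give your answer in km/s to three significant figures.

r₁ = 6052 + 917.5 = 6969.5 km = 6.9695×10⁶ m.
r₂ = 6052 + 26940 = 32992 km = 3.2992×10⁷ m.
Transfer ellipse a_t = (r₁ + r₂)/2 = 1.998×10⁷ m.
At r₁: circular v_c1 = √(μ/r₁) = 6828 m/s; transfer-periapsis v_p = √[μ(2/r₁ − 1/a_t)] = 8773 m/s.
Δv₁ = v_p − v_c1 = 1946 m/s.
= 1.946 km/s.

Δv ≈ 1.95 km/s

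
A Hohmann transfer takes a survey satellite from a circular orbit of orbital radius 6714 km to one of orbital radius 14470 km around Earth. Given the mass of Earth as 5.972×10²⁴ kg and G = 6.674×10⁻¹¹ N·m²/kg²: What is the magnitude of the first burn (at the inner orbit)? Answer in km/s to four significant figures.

μ = GM = 6.674×10⁻¹¹ × 5.972×10²⁴ = 3.986×10¹⁴ m³/s².
r₁ = 6714 km = 6.714×10⁶ m.
r₂ = 14470 km = 1.447×10⁷ m.
Transfer ellipse a_t = (r₁ + r₂)/2 = 1.059×10⁷ m.
At r₁: circular v_c1 = √(μ/r₁) = 7705 m/s; transfer-perigee v_p = √[μ(2/r₁ − 1/a_t)] = 9005 m/s.
Δv₁ = v_p − v_c1 = 1301 m/s.
= 1.301 km/s.

Δv ≈ 1.301 km/s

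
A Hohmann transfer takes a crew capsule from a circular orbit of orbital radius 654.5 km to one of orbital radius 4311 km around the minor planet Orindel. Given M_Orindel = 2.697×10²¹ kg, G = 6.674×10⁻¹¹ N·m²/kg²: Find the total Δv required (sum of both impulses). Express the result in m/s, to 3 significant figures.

μ = GM = 6.674×10⁻¹¹ × 2.697×10²¹ = 1.800×10¹¹ m³/s².
r₁ = 654.5 km = 6.545×10⁵ m.
r₂ = 4311 km = 4.311×10⁶ m.
Transfer ellipse a_t = (r₁ + r₂)/2 = 2.483×10⁶ m.
At r₁: circular v_c1 = √(μ/r₁) = 524.4 m/s; transfer-periapsis v_p = √[μ(2/r₁ − 1/a_t)] = 691.0 m/s.
Δv₁ = v_p − v_c1 = 166.6 m/s.
At r₂: circular v_c2 = √(μ/r₂) = 204.3 m/s; transfer-apoapsis v_a = √[μ(2/r₂ − 1/a_t)] = 104.9 m/s.
Δv₂ = v_c2 − v_a = 99.42 m/s.
Total Δv = Δv₁ + Δv₂ = 266.0 m/s.

Δv_total ≈ 266 m/s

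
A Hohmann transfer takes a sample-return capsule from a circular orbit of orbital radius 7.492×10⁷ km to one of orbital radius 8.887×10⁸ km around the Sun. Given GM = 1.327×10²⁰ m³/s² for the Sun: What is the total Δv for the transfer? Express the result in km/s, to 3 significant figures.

r₁ = 7.492×10⁷ km = 7.492×10¹⁰ m.
r₂ = 8.887×10⁸ km = 8.887×10¹¹ m.
Transfer ellipse a_t = (r₁ + r₂)/2 = 4.818×10¹¹ m.
At r₁: circular v_c1 = √(μ/r₁) = 42090 m/s; transfer-perihelion v_p = √[μ(2/r₁ − 1/a_t)] = 57160 m/s.
Δv₁ = v_p − v_c1 = 15070 m/s.
At r₂: circular v_c2 = √(μ/r₂) = 12220 m/s; transfer-aphelion v_a = √[μ(2/r₂ − 1/a_t)] = 4819 m/s.
Δv₂ = v_c2 − v_a = 7401 m/s.
Total Δv = Δv₁ + Δv₂ = 22470 m/s = 22.47 km/s.

Δv_total ≈ 22.5 km/s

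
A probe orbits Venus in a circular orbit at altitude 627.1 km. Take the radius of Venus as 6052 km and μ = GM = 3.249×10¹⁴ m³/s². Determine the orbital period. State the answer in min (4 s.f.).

T ≈ 100.3 min

r = 6052 + 627.1 = 6679.1 km = 6.6791×10⁶ m.
Kepler's third law: T = 2π√(r³/μ) = 2π√((6.679×10⁶)³ / 3.249×10¹⁴).
r³/μ = 9.171×10⁵ s², so T = 2π × 9.576×10² = 6.017×10³ s.
Converting: 6.017×10³ s ÷ 60.00 = 100.3 min.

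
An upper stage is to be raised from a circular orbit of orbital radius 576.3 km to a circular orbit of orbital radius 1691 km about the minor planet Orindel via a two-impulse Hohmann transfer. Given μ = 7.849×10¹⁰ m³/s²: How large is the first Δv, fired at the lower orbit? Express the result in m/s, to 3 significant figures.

r₁ = 576.3 km = 5.763×10⁵ m.
r₂ = 1691 km = 1.691×10⁶ m.
Transfer ellipse a_t = (r₁ + r₂)/2 = 1.134×10⁶ m.
At r₁: circular v_c1 = √(μ/r₁) = 369.0 m/s; transfer-periapsis v_p = √[μ(2/r₁ − 1/a_t)] = 450.7 m/s.
Δv₁ = v_p − v_c1 = 81.68 m/s.

Δv ≈ 81.7 m/s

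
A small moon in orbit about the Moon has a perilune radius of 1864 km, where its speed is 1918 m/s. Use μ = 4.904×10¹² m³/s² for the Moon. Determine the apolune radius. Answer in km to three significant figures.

apolune radius ≈ 4330 km

r_p = 1.864×10⁶ m.
Specific energy ε = v²/2 − μ/r = -7.915×10⁵ J/kg, so a = −μ/(2ε) = 3.098×10⁶ m.
The apsides satisfy r_p + r_a = 2a, so the apolune radius is 2a − r_p = 4.332×10⁶ m = 4331.5 km.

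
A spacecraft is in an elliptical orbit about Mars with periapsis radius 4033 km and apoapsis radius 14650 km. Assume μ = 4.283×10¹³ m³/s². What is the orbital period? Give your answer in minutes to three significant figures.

T ≈ 457 minutes

Semi-major axis a = (r_p + r_a)/2 = (4033.0 + 14650)/2 = 9341.5 km = 9.342×10⁶ m.
By Kepler's third law T = 2π√(a³/μ) = 2π × 4.363×10³ = 2.741×10⁴ s.
= 456.9 minutes.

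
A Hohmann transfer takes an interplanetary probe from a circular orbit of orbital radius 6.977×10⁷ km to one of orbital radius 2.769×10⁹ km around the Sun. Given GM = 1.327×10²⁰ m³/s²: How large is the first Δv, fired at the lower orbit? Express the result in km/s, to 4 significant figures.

Δv ≈ 17.30 km/s

r₁ = 6.977×10⁷ km = 6.977×10¹⁰ m.
r₂ = 2.769×10⁹ km = 2.769×10¹² m.
Transfer ellipse a_t = (r₁ + r₂)/2 = 1.419×10¹² m.
At r₁: circular v_c1 = √(μ/r₁) = 43610 m/s; transfer-perihelion v_p = √[μ(2/r₁ − 1/a_t)] = 60910 m/s.
Δv₁ = v_p − v_c1 = 17300 m/s.
= 17.30 km/s.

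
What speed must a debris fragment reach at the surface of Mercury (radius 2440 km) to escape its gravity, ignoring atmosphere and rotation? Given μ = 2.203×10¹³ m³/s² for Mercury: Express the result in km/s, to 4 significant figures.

r = R = 2.440×10⁶ m.
Escape speed v_esc = √(2μ/r) = √(2 × 2.203×10¹³ / 2.440×10⁶) = √(1.806×10⁷) = 4249 m/s.
= 4.249 km/s.

v_esc ≈ 4.249 km/s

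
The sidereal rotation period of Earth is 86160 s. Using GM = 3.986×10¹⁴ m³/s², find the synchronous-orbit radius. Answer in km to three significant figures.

r_sync ≈ 42200 km

A synchronous orbit has period T, so by Kepler's third law a = (μT²/4π²)^(1/3).
μT²/4π² = 3.986×10¹⁴ × (8.616×10⁴)² / 39.48 = 7.495×10²² m³.
a = 4.216×10⁷ m = 42163 km.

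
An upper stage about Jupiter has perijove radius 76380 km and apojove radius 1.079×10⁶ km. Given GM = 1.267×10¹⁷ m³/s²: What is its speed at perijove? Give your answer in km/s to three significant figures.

v ≈ 55.7 km/s

Semi-major axis a = (r_p + r_a)/2 = 5.7769×10⁵ km = 5.777×10⁸ m.
Vis-viva: v² = μ(2/r − 1/a) = 1.267×10¹⁷ × (2.618×10⁻⁸ − 1.731×10⁻⁹) = 3.098×10⁹ m²/s².
v = 55660 m/s = 55.66 km/s.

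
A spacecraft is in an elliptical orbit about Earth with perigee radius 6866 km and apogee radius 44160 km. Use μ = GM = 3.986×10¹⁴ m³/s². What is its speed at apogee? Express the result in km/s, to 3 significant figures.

Semi-major axis a = (r_p + r_a)/2 = 25513 km = 2.551×10⁷ m.
Vis-viva: v² = μ(2/r − 1/a) = 3.986×10¹⁴ × (4.529×10⁻⁸ − 3.920×10⁻⁸) = 2.429×10⁶ m²/s².
v = 1559 m/s = 1.559 km/s.

v ≈ 1.56 km/s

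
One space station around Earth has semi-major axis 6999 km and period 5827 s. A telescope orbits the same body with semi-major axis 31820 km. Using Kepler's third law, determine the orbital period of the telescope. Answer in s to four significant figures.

T₂ ≈ 56490 s

Kepler's third law: T² ∝ a³, so T₂ = T₁ (a₂/a₁)^(3/2).
a₂/a₁ = 4.546, (a₂/a₁)^(3/2) = 9.694.
T₂ = 5827 × 9.694 = 56490 s.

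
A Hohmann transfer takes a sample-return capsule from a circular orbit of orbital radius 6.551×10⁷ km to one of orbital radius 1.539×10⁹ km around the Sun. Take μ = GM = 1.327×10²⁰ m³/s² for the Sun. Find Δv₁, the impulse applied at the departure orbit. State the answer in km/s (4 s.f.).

Δv ≈ 17.33 km/s

r₁ = 6.551×10⁷ km = 6.551×10¹⁰ m.
r₂ = 1.539×10⁹ km = 1.539×10¹² m.
Transfer ellipse a_t = (r₁ + r₂)/2 = 8.023×10¹¹ m.
At r₁: circular v_c1 = √(μ/r₁) = 45010 m/s; transfer-perihelion v_p = √[μ(2/r₁ − 1/a_t)] = 62340 m/s.
Δv₁ = v_p − v_c1 = 17330 m/s.
= 17.33 km/s.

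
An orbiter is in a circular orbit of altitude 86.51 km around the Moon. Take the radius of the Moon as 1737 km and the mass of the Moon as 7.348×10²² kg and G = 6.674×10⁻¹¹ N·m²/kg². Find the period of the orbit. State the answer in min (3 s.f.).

μ = GM = 6.674×10⁻¹¹ × 7.348×10²² = 4.904×10¹² m³/s².
r = 1737 + 86.51 = 1823.5 km = 1.8235×10⁶ m.
Kepler's third law: T = 2π√(r³/μ) = 2π√((1.824×10⁶)³ / 4.904×10¹²).
r³/μ = 1.236×10⁶ s², so T = 2π × 1.112×10³ = 6.987×10³ s.
Converting: 6.987×10³ s ÷ 60.00 = 116.4 min.

T ≈ 116 min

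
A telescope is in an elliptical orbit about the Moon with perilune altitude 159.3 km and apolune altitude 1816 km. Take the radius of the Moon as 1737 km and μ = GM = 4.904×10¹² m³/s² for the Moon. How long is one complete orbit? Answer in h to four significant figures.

T ≈ 3.545 h

r_p = 1737 + 159.3 = 1896.3 km = 1.8963×10⁶ m.
r_a = 1737 + 1816 = 3553.0 km = 3.5530×10⁶ m.
Semi-major axis a = (r_p + r_a)/2 = (1896.3 + 3553.0)/2 = 2724.7 km = 2.725×10⁶ m.
By Kepler's third law T = 2π√(a³/μ) = 2π × 2.031×10³ = 1.276×10⁴ s.
= 3.545 h.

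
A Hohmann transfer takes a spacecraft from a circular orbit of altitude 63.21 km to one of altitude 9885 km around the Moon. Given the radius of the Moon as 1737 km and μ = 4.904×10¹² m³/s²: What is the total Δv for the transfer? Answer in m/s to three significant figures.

r₁ = 1737 + 63.21 = 1800.2 km = 1.8002×10⁶ m.
r₂ = 1737 + 9885 = 11622 km = 1.1622×10⁷ m.
Transfer ellipse a_t = (r₁ + r₂)/2 = 6.711×10⁶ m.
At r₁: circular v_c1 = √(μ/r₁) = 1650 m/s; transfer-perilune v_p = √[μ(2/r₁ − 1/a_t)] = 2172 m/s.
Δv₁ = v_p − v_c1 = 521.5 m/s.
At r₂: circular v_c2 = √(μ/r₂) = 649.6 m/s; transfer-apolune v_a = √[μ(2/r₂ − 1/a_t)] = 336.4 m/s.
Δv₂ = v_c2 − v_a = 313.1 m/s.
Total Δv = Δv₁ + Δv₂ = 834.6 m/s.

Δv_total ≈ 835 m/s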